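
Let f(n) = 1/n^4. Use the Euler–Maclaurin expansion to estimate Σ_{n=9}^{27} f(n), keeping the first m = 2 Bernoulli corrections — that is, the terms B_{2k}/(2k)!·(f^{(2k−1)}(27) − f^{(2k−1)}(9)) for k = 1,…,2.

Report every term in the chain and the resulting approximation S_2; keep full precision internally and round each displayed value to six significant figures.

∫_9^27 1/x^4 dx evaluates to 0.000440312.
½[f(9) + f(27)] = ½[0.000152416 + 1.88168e-06] = 7.71487e-05.
So far: 0.000517461.
Correction k=1: B_{2}/2! · (f^{(1)}(27) − f^{(1)}(9)) = 1/12 · (-2.78767e-07 − (-6.77404e-05)) = 5.62180e-06.
Running total after k=1: 0.000523083.
Correction k=2: B_{4}/4! · (f^{(3)}(27) − f^{(3)}(9)) = −1/720 · (-1.14719e-08 − (-2.50890e-05)) = -3.48299e-08.

S_2 ≈ 0.000523048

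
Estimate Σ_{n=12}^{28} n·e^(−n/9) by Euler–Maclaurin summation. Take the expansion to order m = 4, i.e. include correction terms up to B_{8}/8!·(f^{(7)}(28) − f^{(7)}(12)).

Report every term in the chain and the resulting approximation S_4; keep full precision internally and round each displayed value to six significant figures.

S_4 ≈ 37.1890

∫_12^28 x·e^(−x/9) dx evaluates to 34.9842.
½[f(12) + f(28)] = ½[3.16317 + 1.24744] = 2.20530.
Integral + boundary = 37.1895.
Order-1 term: 1/12 · (-0.0940530 − (-0.0878657)) = -0.000515608.
Running total after k=1: 37.1890.
Order-2 term: −1/720 · (-6.11131e-05 − 0.00542381) = 7.61795e-06.
Running total after k=2: 37.1890.
Order-3 term: 1/30240 · (1.28262e-05 − 0.000147313) = -4.44733e-09.
Running total after k=3: 37.1890.
Order-4 term: −1/1209600 · (3.26011e-07 − 2.81069e-06) = 2.05413e-12.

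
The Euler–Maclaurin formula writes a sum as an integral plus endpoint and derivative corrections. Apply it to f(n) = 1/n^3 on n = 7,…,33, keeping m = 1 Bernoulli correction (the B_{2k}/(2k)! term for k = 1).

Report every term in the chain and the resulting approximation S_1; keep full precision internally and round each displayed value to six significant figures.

Integral: ∫_7^33 1/x^3 dx = 0.00974494.
Endpoint term: (f(7) + f(33))/2 = (0.00291545 + 2.78265e-05)/2 = 0.00147164.
Integral + boundary = 0.0112166.
Order-1 term: 1/12 · (-2.52968e-06 − (-0.00124948)) = 0.000103912.

S_1 ≈ 0.0113205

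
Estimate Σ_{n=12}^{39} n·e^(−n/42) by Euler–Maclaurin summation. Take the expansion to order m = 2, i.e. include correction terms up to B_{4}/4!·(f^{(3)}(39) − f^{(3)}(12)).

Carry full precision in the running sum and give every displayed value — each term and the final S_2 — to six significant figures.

S_2 ≈ 372.331

The integral term ∫_12^39 x·e^(−x/42) dx = 360.160.
Boundary: ½(f(12) + f(39)) = ½(9.01773 + 15.4096) = 12.2137.
Running total after boundary: 372.374.
Order-1 term: 1/12 · (0.0282227 − 0.536769) = -0.0423789.
After k=1: 372.331.
Order-2 term: −1/720 · (0.000463979 − 0.00115631) = 9.61566e-07.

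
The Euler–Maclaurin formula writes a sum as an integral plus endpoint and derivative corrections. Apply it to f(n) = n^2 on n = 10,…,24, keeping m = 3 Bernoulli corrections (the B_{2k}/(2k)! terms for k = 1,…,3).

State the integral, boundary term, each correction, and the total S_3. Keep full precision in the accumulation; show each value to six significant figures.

S_3 ≈ 4615.00

Integral: ∫_10^24 x^2 dx = 4274.67.
Boundary: ½(f(10) + f(24)) = ½(100.000 + 576.000) = 338.000.
Running total after boundary: 4612.67.
Correction k=1: B_{2}/2! · (f^{(1)}(24) − f^{(1)}(10)) = 1/12 · (48.0000 − 20.0000) = 2.33333.
After k=1: 4615.00.
Correction k=2: B_{4}/4! · (f^{(3)}(24) − f^{(3)}(10)) = −1/720 · (0.00000 − 0.00000) = 0.00000.
After k=2: 4615.00.
Correction k=3: B_{6}/6! · (f^{(5)}(24) − f^{(5)}(10)) = 1/30240 · (0.00000 − 0.00000) = 0.00000.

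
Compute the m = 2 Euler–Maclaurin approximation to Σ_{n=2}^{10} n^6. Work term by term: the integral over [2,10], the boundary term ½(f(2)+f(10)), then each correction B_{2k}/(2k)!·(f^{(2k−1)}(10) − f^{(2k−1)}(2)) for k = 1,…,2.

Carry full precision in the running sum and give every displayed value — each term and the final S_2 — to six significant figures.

S_2 ≈ 1.97840e+06

Integral: ∫_2^10 x^6 dx = 1.42855e+06.
Boundary: ½(f(2) + f(10)) = ½(64.0000 + 1.00000e+06) = 500032.
Running total after boundary: 1.92859e+06.
Order-1 term: 1/12 · (600000 − 192.000) = 49984.0.
Running total after k=1: 1.97857e+06.
Order-2 term: −1/720 · (120000 − 960.000) = -165.333.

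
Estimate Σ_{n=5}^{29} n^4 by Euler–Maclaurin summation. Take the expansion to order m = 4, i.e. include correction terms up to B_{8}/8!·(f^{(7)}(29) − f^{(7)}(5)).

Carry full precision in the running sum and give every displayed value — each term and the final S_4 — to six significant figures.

S_4 ≈ 4.46364e+06

The integral term ∫_5^29 x^4 dx = 4.10160e+06.
Boundary: ½(f(5) + f(29)) = ½(625.000 + 707281) = 353953.
Running total after boundary: 4.45556e+06.
Order-1 term: 1/12 · (97556.0 − 500.000) = 8088.00.
Running total after k=1: 4.46365e+06.
Order-2 term: −1/720 · (696.000 − 120.000) = -0.800000.
Running total after k=2: 4.46364e+06.
Order-3 term: 1/30240 · (0.00000 − 0.00000) = 0.00000.
Running total after k=3: 4.46364e+06.
Order-4 term: −1/1209600 · (0.00000 − 0.00000) = 0.00000.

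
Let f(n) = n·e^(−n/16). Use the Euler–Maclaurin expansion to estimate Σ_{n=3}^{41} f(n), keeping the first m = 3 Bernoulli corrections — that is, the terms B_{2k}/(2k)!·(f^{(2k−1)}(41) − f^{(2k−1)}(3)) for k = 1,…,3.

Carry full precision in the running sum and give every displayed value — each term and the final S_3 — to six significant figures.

S_3 ≈ 184.457

∫_3^41 x·e^(−x/16) dx evaluates to 181.699.
Boundary: ½(f(3) + f(41)) = ½(2.48709 + 3.16158) = 2.82433.
Running total after boundary: 184.523.
k=1: B_{2}/(2)! × [f^{(1)}(41) − f^{(1)}(3)] = 1/12 × (-0.120487 − 0.673586) = -0.0661728.
After k=1: 184.457.
k=2: B_{4}/(4)! × [f^{(3)}(41) − f^{(3)}(3)] = −1/720 × (0.000131783 − 0.00910799) = 1.24669e-05.
After k=2: 184.457.
k=3: B_{6}/(6)! × [f^{(5)}(41) − f^{(5)}(3)] = 1/30240 × (2.86804e-06 − 6.08780e-05) = -1.91832e-09.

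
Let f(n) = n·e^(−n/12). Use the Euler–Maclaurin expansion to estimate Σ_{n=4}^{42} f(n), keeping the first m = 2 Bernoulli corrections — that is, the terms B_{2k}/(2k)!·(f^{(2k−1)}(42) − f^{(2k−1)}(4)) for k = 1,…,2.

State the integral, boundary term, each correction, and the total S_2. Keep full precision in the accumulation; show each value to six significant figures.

Integral: ∫_4^42 x·e^(−x/12) dx = 118.006.
Boundary: ½(f(4) + f(42)) = ½(2.86613 + 1.26829) = 2.06721.
So far: 120.073.
Order-1 term: 1/12 · (-0.0754935 − 0.477688) = -0.0460984.
After k=1: 120.027.
Order-2 term: −1/720 · (-0.000104852 − 0.0132691) = 1.85749e-05.

S_2 ≈ 120.027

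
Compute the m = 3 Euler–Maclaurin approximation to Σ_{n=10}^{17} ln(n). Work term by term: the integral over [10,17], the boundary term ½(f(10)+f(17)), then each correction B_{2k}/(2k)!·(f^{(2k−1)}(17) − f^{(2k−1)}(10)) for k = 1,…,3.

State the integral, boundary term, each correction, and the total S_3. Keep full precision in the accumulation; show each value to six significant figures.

∫_10^17 ln(x) dx evaluates to 18.1388.
Endpoint term: (f(10) + f(17))/2 = (2.30259 + 2.83321)/2 = 2.56790.
So far: 20.7067.
Correction k=1: B_{2}/2! · (f^{(1)}(17) − f^{(1)}(10)) = 1/12 · (0.0588235 − 0.100000) = -0.00343137.
After k=1: 20.7032.
Correction k=2: B_{4}/4! · (f^{(3)}(17) − f^{(3)}(10)) = −1/720 · (0.000407083 − 0.00200000) = 2.21238e-06.
After k=2: 20.7032.
Correction k=3: B_{6}/6! · (f^{(5)}(17) − f^{(5)}(10)) = 1/30240 · (1.69031e-05 − 0.000240000) = -7.37754e-09.

S_3 ≈ 20.7032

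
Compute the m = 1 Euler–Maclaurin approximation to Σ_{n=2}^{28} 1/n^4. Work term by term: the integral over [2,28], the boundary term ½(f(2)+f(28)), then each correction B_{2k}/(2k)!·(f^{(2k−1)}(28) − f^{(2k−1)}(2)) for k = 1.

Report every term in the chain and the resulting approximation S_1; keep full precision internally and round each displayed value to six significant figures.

∫_2^28 1/x^4 dx evaluates to 0.0416515.
½[f(2) + f(28)] = ½[0.0625000 + 1.62693e-06] = 0.0312508.
So far: 0.0729023.
k=1: B_{2}/(2)! × [f^{(1)}(28) − f^{(1)}(2)] = 1/12 × (-2.32418e-07 − (-0.125000)) = 0.0104166.

S_1 ≈ 0.0833189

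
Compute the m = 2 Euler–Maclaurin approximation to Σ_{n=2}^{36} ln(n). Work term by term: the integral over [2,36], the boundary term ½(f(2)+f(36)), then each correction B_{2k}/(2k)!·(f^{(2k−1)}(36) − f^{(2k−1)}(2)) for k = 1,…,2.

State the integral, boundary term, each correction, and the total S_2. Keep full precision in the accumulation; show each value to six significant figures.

S_2 ≈ 95.7197

Integral: ∫_2^36 ln(x) dx = 93.6204.
Boundary: ½(f(2) + f(36)) = ½(0.693147 + 3.58352) = 2.13833.
Running total after boundary: 95.7587.
Correction k=1: B_{2}/2! · (f^{(1)}(36) − f^{(1)}(2)) = 1/12 · (0.0277778 − 0.500000) = -0.0393519.
Running total after k=1: 95.7194.
Correction k=2: B_{4}/4! · (f^{(3)}(36) − f^{(3)}(2)) = −1/720 · (4.28669e-05 − 0.250000) = 0.000347163.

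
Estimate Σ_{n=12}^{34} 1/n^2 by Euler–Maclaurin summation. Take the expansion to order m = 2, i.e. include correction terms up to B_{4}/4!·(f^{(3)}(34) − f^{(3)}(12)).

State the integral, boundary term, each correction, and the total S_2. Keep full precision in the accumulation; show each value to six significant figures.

S_2 ≈ 0.0579184

∫_12^34 1/x^2 dx evaluates to 0.0539216.
Endpoint term: (f(12) + f(34))/2 = (0.00694444 + 0.000865052)/2 = 0.00390475.
Integral + boundary = 0.0578263.
k=1: B_{2}/(2)! × [f^{(1)}(34) − f^{(1)}(12)] = 1/12 × (-5.08854e-05 − (-0.00115741)) = 9.22102e-05.
Partial sum through k=1: 0.0579185.
k=2: B_{4}/(4)! × [f^{(3)}(34) − f^{(3)}(12)] = −1/720 × (-5.28222e-07 − (-9.64506e-05)) = -1.33226e-07.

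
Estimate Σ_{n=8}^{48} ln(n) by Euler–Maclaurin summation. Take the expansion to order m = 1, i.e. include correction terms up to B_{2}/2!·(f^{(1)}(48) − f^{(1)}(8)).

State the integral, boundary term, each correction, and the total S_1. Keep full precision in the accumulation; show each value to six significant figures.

S_1 ≈ 132.149

Integral: ∫_8^48 ln(x) dx = 129.182.
Boundary: ½(f(8) + f(48)) = ½(2.07944 + 3.87120) = 2.97532.
So far: 132.157.
Correction k=1: B_{2}/2! · (f^{(1)}(48) − f^{(1)}(8)) = 1/12 · (0.0208333 − 0.125000) = -0.00868056.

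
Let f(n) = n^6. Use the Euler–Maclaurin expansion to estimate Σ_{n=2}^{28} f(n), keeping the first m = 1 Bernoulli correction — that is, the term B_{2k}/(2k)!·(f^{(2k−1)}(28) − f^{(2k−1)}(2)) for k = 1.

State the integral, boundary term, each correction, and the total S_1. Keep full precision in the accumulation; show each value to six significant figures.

∫_2^28 x^6 dx evaluates to 1.92756e+09.
Boundary: ½(f(2) + f(28)) = ½(64.0000 + 4.81890e+08) = 2.40945e+08.
So far: 2.16851e+09.
Correction k=1: B_{2}/2! · (f^{(1)}(28) − f^{(1)}(2)) = 1/12 · (1.03262e+08 − 192.000) = 8.60517e+06.

S_1 ≈ 2.17711e+09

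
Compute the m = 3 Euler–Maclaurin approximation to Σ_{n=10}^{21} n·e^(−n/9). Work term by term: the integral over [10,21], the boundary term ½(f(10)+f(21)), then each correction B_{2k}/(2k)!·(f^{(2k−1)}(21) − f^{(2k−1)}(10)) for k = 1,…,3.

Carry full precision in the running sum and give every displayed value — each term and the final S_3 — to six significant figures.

The integral term ∫_10^21 x·e^(−x/9) dx = 30.1096.
Endpoint term: (f(10) + f(21))/2 = (3.29193 + 2.03641)/2 = 2.66417.
Integral + boundary = 32.7737.
Order-1 term: 1/12 · (-0.129296 − (-0.0365770)) = -0.00772658.
Partial sum through k=1: 32.7660.
Order-2 term: −1/720 · (0.000798123 − 0.00767665) = 9.55352e-06.
Partial sum through k=2: 32.7660.
Order-3 term: 1/30240 · (3.94135e-05 − 0.000195122) = -5.14909e-09.

S_3 ≈ 32.7660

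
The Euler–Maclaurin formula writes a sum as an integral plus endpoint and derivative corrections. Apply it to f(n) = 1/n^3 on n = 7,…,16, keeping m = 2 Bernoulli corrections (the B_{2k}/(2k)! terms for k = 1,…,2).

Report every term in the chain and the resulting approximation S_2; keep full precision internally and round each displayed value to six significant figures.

∫_7^16 1/x^3 dx evaluates to 0.00825096.
½[f(7) + f(16)] = ½[0.00291545 + 0.000244141] = 0.00157980.
So far: 0.00983075.
Correction k=1: B_{2}/2! · (f^{(1)}(16) − f^{(1)}(7)) = 1/12 · (-4.57764e-05 − (-0.00124948)) = 0.000100309.
After k=1: 0.00993106.
Correction k=2: B_{4}/4! · (f^{(3)}(16) − f^{(3)}(7)) = −1/720 · (-3.57628e-06 − (-0.000509992)) = -7.03355e-07.

S_2 ≈ 0.00993036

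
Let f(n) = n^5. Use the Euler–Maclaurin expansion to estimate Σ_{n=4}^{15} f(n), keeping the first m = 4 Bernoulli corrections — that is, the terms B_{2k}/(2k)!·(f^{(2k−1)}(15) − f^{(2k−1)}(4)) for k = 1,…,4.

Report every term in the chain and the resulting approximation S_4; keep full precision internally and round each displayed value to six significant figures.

S_4 ≈ 2.29892e+06

∫_4^15 x^5 dx evaluates to 1.89775e+06.
Endpoint term: (f(4) + f(15))/2 = (1024.00 + 759375)/2 = 380200.
Running total after boundary: 2.27795e+06.
k=1: B_{2}/(2)! × [f^{(1)}(15) − f^{(1)}(4)] = 1/12 × (253125 − 1280.00) = 20987.1.
Running total after k=1: 2.29894e+06.
k=2: B_{4}/(4)! × [f^{(3)}(15) − f^{(3)}(4)] = −1/720 × (13500.0 − 960.000) = -17.4167.
Running total after k=2: 2.29892e+06.
k=3: B_{6}/(6)! × [f^{(5)}(15) − f^{(5)}(4)] = 1/30240 × (120.000 − 120.000) = 0.00000.
Running total after k=3: 2.29892e+06.
k=4: B_{8}/(8)! × [f^{(7)}(15) − f^{(7)}(4)] = −1/1209600 × (0.00000 − 0.00000) = 0.00000.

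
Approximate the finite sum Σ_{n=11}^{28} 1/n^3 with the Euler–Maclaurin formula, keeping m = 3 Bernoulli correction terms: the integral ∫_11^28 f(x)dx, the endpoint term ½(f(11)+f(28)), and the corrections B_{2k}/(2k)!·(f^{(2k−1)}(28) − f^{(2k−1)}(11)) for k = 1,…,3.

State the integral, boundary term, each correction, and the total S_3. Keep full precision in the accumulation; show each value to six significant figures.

The integral term ∫_11^28 1/x^3 dx = 0.00349448.
½[f(11) + f(28)] = ½[0.000751315 + 4.55539e-05] = 0.000398434.
Integral + boundary = 0.00389291.
k=1: B_{2}/(2)! × [f^{(1)}(28) − f^{(1)}(11)] = 1/12 × (-4.88078e-06 − (-0.000204904)) = 1.66686e-05.
After k=1: 0.00390958.
k=2: B_{4}/(4)! × [f^{(3)}(28) − f^{(3)}(11)] = −1/720 × (-1.24510e-07 − (-3.38684e-05)) = -4.68666e-08.
After k=2: 0.00390953.
k=3: B_{6}/(6)! × [f^{(5)}(28) − f^{(5)}(11)] = 1/30240 × (-6.67016e-09 − (-1.17560e-05)) = 3.88536e-10.

S_3 ≈ 0.00390953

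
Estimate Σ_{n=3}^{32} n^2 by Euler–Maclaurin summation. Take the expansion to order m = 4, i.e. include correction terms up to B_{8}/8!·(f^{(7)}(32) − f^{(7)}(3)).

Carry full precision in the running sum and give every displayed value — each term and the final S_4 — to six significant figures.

S_4 ≈ 11435.0

∫_3^32 x^2 dx evaluates to 10913.7.
½[f(3) + f(32)] = ½[9.00000 + 1024.00] = 516.500.
So far: 11430.2.
Order-1 term: 1/12 · (64.0000 − 6.00000) = 4.83333.
Partial sum through k=1: 11435.0.
Order-2 term: −1/720 · (0.00000 − 0.00000) = 0.00000.
Partial sum through k=2: 11435.0.
Order-3 term: 1/30240 · (0.00000 − 0.00000) = 0.00000.
Partial sum through k=3: 11435.0.
Order-4 term: −1/1209600 · (0.00000 − 0.00000) = 0.00000.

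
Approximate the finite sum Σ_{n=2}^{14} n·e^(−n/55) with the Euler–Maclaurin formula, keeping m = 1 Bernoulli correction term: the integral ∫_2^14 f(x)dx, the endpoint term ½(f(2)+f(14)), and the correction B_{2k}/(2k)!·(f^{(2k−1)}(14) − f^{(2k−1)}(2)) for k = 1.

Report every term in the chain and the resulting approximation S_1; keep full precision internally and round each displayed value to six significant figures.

Integral: ∫_2^14 x·e^(−x/55) dx = 80.9027.
½[f(2) + f(14)] = ½[1.92858 + 10.8538] = 6.39117.
Integral + boundary = 87.2939.
Correction k=1: B_{2}/2! · (f^{(1)}(14) − f^{(1)}(2)) = 1/12 · (0.577928 − 0.929225) = -0.0292747.

S_1 ≈ 87.2646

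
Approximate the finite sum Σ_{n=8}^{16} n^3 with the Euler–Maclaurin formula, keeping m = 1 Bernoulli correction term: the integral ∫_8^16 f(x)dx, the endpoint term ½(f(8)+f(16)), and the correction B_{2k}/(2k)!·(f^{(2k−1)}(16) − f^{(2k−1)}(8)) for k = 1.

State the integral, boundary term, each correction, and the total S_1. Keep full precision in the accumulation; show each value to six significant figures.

S_1 ≈ 17712.0

The integral term ∫_8^16 x^3 dx = 15360.0.
½[f(8) + f(16)] = ½[512.000 + 4096.00] = 2304.00.
Running total after boundary: 17664.0.
Correction k=1: B_{2}/2! · (f^{(1)}(16) − f^{(1)}(8)) = 1/12 · (768.000 − 192.000) = 48.0000.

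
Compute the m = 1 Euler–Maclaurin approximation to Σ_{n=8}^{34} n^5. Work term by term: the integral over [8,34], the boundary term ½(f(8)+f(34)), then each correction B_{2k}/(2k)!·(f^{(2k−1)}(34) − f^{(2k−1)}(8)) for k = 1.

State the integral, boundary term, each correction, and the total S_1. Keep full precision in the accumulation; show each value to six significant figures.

The integral term ∫_8^34 x^5 dx = 2.57424e+08.
½[f(8) + f(34)] = ½[32768.0 + 4.54354e+07] = 2.27341e+07.
Running total after boundary: 2.80158e+08.
k=1: B_{2}/(2)! × [f^{(1)}(34) − f^{(1)}(8)] = 1/12 × (6.68168e+06 − 20480.0) = 555100.

S_1 ≈ 2.80713e+08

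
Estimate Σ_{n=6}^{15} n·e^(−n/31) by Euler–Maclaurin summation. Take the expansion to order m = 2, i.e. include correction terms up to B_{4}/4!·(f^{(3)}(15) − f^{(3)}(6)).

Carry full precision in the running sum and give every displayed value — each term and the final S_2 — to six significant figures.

∫_6^15 x·e^(−x/31) dx evaluates to 66.1863.
½[f(6) + f(15)] = ½[4.94418 + 9.24589] = 7.09504.
Integral + boundary = 73.2814.
k=1: B_{2}/(2)! × [f^{(1)}(15) − f^{(1)}(6)] = 1/12 × (0.318138 − 0.664540) = -0.0288668.
Partial sum through k=1: 73.2525.
k=2: B_{4}/(4)! × [f^{(3)}(15) − f^{(3)}(6)] = −1/720 × (0.00161386 − 0.00240645) = 1.10082e-06.

S_2 ≈ 73.2525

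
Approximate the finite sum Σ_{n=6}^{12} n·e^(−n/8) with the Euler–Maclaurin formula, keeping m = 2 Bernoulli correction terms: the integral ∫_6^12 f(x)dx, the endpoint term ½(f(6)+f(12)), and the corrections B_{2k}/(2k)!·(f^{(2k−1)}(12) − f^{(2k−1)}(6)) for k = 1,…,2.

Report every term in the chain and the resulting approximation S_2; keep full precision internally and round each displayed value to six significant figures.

S_2 ≈ 19.9410

Integral: ∫_6^12 x·e^(−x/8) dx = 17.2042.
½[f(6) + f(12)] = ½[2.83420 + 2.67756] = 2.75588.
So far: 19.9601.
k=1: B_{2}/(2)! × [f^{(1)}(12) − f^{(1)}(6)] = 1/12 × (-0.111565 − 0.118092) = -0.0191381.
Partial sum through k=1: 19.9410.
k=2: B_{4}/(4)! × [f^{(3)}(12) − f^{(3)}(6)] = −1/720 × (0.00522961 − 0.0166066) = 1.58014e-05.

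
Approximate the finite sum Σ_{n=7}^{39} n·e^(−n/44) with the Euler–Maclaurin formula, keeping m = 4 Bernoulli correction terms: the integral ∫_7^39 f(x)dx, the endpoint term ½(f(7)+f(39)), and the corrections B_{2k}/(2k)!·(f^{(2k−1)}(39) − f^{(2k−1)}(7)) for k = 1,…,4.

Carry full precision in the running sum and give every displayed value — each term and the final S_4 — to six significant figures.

S_4 ≈ 419.738

The integral term ∫_7^39 x·e^(−x/44) dx = 408.772.
Boundary: ½(f(7) + f(39)) = ½(5.97043 + 16.0739) = 11.0222.
Running total after boundary: 419.794.
Correction k=1: B_{2}/2! · (f^{(1)}(39) − f^{(1)}(7)) = 1/12 · (0.0468354 − 0.717227) = -0.0558660.
After k=1: 419.738.
Correction k=2: B_{4}/4! · (f^{(3)}(39) − f^{(3)}(7)) = −1/720 · (0.000449968 − 0.00125158) = 1.11335e-06.
After k=2: 419.738.
Correction k=3: B_{6}/6! · (f^{(5)}(39) − f^{(5)}(7)) = 1/30240 · (4.52348e-07 − 1.10160e-06) = -2.14700e-11.
After k=3: 419.738.
Correction k=4: B_{8}/8! · (f^{(7)}(39) − f^{(7)}(7)) = −1/1209600 · (3.47249e-10 − 8.04091e-10) = 3.77681e-16.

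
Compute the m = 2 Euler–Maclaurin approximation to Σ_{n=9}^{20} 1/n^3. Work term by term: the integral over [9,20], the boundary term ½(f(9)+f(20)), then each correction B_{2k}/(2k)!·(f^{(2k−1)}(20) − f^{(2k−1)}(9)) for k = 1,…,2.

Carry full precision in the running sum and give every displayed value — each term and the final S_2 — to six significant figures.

The integral term ∫_9^20 1/x^3 dx = 0.00492284.
½[f(9) + f(20)] = ½[0.00137174 + 0.000125000] = 0.000748371.
Integral + boundary = 0.00567121.
Order-1 term: 1/12 · (-1.87500e-05 − (-0.000457247)) = 3.65414e-05.
Partial sum through k=1: 0.00570775.
Order-2 term: −1/720 · (-9.37500e-07 − (-0.000112901)) = -1.55504e-07.

S_2 ≈ 0.00570760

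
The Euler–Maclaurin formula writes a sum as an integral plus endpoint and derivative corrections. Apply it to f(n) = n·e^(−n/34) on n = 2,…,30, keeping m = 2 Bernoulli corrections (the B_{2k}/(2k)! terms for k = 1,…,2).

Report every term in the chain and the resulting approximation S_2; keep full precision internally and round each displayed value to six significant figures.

S_2 ≈ 260.710

∫_2^30 x·e^(−x/34) dx evaluates to 253.630.
Boundary: ½(f(2) + f(30)) = ½(1.88575 + 12.4142) = 7.14999.
Integral + boundary = 260.780.
Correction k=1: B_{2}/2! · (f^{(1)}(30) − f^{(1)}(2)) = 1/12 · (0.0486833 − 0.887410) = -0.0698939.
Running total after k=1: 260.710.
Correction k=2: B_{4}/4! · (f^{(3)}(30) − f^{(3)}(2)) = −1/720 · (0.000758045 − 0.00239892) = 2.27900e-06.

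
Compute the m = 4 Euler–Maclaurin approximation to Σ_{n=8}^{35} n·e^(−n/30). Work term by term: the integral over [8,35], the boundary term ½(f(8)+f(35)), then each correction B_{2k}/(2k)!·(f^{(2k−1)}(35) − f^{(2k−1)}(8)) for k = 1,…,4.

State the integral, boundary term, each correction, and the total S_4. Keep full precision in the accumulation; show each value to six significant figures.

S_4 ≈ 274.384

The integral term ∫_8^35 x·e^(−x/30) dx = 265.922.
½[f(8) + f(35)] = ½[6.12743 + 10.8991] = 8.51327.
So far: 274.435.
Correction k=1: B_{2}/2! · (f^{(1)}(35) − f^{(1)}(8)) = 1/12 · (-0.0519005 − 0.561681) = -0.0511318.
Partial sum through k=1: 274.384.
Correction k=2: B_{4}/4! · (f^{(3)}(35) − f^{(3)}(8)) = −1/720 · (0.000634340 − 0.00232615) = 2.34974e-06.
Partial sum through k=2: 274.384.
Correction k=3: B_{6}/6! · (f^{(5)}(35) − f^{(5)}(8)) = 1/30240 · (1.47372e-06 − 4.47580e-06) = -9.92750e-11.
Partial sum through k=3: 274.384.
Correction k=4: B_{8}/8! · (f^{(7)}(35) − f^{(7)}(8)) = −1/1209600 · (2.49180e-09 − 7.07442e-09) = 3.78854e-15.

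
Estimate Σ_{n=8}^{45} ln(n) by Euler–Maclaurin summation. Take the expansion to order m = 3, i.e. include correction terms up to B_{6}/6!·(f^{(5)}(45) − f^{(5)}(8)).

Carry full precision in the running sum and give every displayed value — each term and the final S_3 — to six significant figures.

Integral: ∫_8^45 ln(x) dx = 117.664.
Endpoint term: (f(8) + f(45))/2 = (2.07944 + 3.80666)/2 = 2.94305.
Integral + boundary = 120.607.
k=1: B_{2}/(2)! × [f^{(1)}(45) − f^{(1)}(8)] = 1/12 × (0.0222222 − 0.125000) = -0.00856481.
Partial sum through k=1: 120.599.
k=2: B_{4}/(4)! × [f^{(3)}(45) − f^{(3)}(8)] = −1/720 × (2.19479e-05 − 0.00390625) = 5.39486e-06.
Partial sum through k=2: 120.599.
k=3: B_{6}/(6)! × [f^{(5)}(45) − f^{(5)}(8)] = 1/30240 × (1.30061e-07 − 0.000732422) = -2.42160e-08.

S_3 ≈ 120.599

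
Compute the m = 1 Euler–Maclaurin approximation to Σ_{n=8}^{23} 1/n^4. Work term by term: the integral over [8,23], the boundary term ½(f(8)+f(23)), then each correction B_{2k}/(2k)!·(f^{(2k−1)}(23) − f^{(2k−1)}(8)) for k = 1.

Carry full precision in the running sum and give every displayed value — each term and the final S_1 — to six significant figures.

S_1 ≈ 0.000757623

∫_8^23 1/x^4 dx evaluates to 0.000623645.
Endpoint term: (f(8) + f(23))/2 = (0.000244141 + 3.57346e-06)/2 = 0.000123857.
Running total after boundary: 0.000747502.
Correction k=1: B_{2}/2! · (f^{(1)}(23) − f^{(1)}(8)) = 1/12 · (-6.21471e-07 − (-0.000122070)) = 1.01207e-05.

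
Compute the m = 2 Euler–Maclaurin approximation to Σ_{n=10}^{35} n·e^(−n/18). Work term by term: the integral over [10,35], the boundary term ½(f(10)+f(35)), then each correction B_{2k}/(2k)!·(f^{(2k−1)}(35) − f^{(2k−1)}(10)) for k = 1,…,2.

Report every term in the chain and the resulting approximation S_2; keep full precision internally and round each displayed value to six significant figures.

Integral: ∫_10^35 x·e^(−x/18) dx = 152.686.
Endpoint term: (f(10) + f(35))/2 = (5.73753 + 5.00733)/2 = 5.37243.
Integral + boundary = 158.059.
Order-1 term: 1/12 · (-0.135119 − 0.255002) = -0.0325100.
Running total after k=1: 158.026.
Order-2 term: −1/720 · (0.000466095 − 0.00432873) = 5.36477e-06.

S_2 ≈ 158.026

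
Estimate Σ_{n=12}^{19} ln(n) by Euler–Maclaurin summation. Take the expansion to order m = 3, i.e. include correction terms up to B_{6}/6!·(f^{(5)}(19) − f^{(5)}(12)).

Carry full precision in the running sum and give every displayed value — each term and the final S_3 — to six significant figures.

S_3 ≈ 21.8376

Integral: ∫_12^19 ln(x) dx = 19.1255.
Endpoint term: (f(12) + f(19))/2 = (2.48491 + 2.94444)/2 = 2.71467.
So far: 21.8401.
Correction k=1: B_{2}/2! · (f^{(1)}(19) − f^{(1)}(12)) = 1/12 · (0.0526316 − 0.0833333) = -0.00255848.
Partial sum through k=1: 21.8376.
Correction k=2: B_{4}/4! · (f^{(3)}(19) − f^{(3)}(12)) = −1/720 · (0.000291588 − 0.00115741) = 1.20253e-06.
Partial sum through k=2: 21.8376.
Correction k=3: B_{6}/6! · (f^{(5)}(19) − f^{(5)}(12)) = 1/30240 · (9.69267e-06 − 9.64506e-05) = -2.86898e-09.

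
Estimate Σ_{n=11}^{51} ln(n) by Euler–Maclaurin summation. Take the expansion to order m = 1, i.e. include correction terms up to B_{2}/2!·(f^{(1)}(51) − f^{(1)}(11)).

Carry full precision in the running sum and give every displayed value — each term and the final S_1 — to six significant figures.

Integral: ∫_11^51 ln(x) dx = 134.146.
½[f(11) + f(51)] = ½[2.39790 + 3.93183] = 3.16486.
Integral + boundary = 137.311.
Order-1 term: 1/12 · (0.0196078 − 0.0909091) = -0.00594177.

S_1 ≈ 137.305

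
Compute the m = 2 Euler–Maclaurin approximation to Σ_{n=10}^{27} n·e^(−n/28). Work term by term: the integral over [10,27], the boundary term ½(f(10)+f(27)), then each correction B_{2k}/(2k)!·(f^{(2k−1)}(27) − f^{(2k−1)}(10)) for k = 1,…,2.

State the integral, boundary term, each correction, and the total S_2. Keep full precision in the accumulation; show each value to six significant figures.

S_2 ≈ 165.927

∫_10^27 x·e^(−x/28) dx evaluates to 157.318.
½[f(10) + f(27)] = ½[6.99673 + 10.2939] = 8.64531.
So far: 165.964.
Correction k=1: B_{2}/2! · (f^{(1)}(27) − f^{(1)}(10)) = 1/12 · (0.0136163 − 0.449789) = -0.0363478.
Partial sum through k=1: 165.927.
Correction k=2: B_{4}/4! · (f^{(3)}(27) − f^{(3)}(10)) = −1/720 · (0.000989958 − 0.00235859) = 1.90088e-06.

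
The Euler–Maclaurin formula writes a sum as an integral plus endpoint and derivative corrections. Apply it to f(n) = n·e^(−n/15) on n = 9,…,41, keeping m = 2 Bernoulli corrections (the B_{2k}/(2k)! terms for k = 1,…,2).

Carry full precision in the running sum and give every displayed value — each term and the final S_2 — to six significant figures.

Integral: ∫_9^41 x·e^(−x/15) dx = 142.970.
½[f(9) + f(41)] = ½[4.93930 + 2.66509] = 3.80220.
Running total after boundary: 146.772.
Correction k=1: B_{2}/2! · (f^{(1)}(41) − f^{(1)}(9)) = 1/12 · (-0.112671 − 0.219525) = -0.0276829.
After k=1: 146.745.
Correction k=2: B_{4}/4! · (f^{(3)}(41) − f^{(3)}(9)) = −1/720 · (7.70397e-05 − 0.00585399) = 8.02354e-06.

S_2 ≈ 146.745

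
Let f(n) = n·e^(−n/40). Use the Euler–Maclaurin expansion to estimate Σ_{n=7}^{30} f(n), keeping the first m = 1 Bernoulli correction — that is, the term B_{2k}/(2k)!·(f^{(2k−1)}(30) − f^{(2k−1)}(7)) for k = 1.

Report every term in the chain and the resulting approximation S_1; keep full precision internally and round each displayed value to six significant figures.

S_1 ≈ 265.529

∫_7^30 x·e^(−x/40) dx evaluates to 255.553.
Boundary: ½(f(7) + f(30)) = ½(5.87620 + 14.1710) = 10.0236.
So far: 265.576.
Order-1 term: 1/12 · (0.118092 − 0.692552) = -0.0478717.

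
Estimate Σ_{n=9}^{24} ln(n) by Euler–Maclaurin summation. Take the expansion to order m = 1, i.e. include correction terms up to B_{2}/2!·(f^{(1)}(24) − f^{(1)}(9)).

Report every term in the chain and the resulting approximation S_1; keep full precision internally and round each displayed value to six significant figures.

S_1 ≈ 44.1801

∫_9^24 ln(x) dx evaluates to 41.4983.
Endpoint term: (f(9) + f(24))/2 = (2.19722 + 3.17805)/2 = 2.68764.
Running total after boundary: 44.1859.
Correction k=1: B_{2}/2! · (f^{(1)}(24) − f^{(1)}(9)) = 1/12 · (0.0416667 − 0.111111) = -0.00578704.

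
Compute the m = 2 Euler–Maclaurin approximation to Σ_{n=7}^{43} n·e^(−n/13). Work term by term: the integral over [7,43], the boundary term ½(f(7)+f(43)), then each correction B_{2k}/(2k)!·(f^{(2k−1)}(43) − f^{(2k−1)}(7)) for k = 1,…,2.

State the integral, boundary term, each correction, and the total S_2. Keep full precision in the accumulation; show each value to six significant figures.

The integral term ∫_7^43 x·e^(−x/13) dx = 125.103.
Boundary: ½(f(7) + f(43)) = ½(4.08552 + 1.57382) = 2.82967.
Integral + boundary = 127.932.
Correction k=1: B_{2}/2! · (f^{(1)}(43) − f^{(1)}(7)) = 1/12 · (-0.0844628 − 0.269375) = -0.0294865.
Running total after k=1: 127.903.
Correction k=2: B_{4}/4! · (f^{(3)}(43) − f^{(3)}(7)) = −1/720 · (-6.66373e-05 − 0.00850098) = 1.18995e-05.

S_2 ≈ 127.903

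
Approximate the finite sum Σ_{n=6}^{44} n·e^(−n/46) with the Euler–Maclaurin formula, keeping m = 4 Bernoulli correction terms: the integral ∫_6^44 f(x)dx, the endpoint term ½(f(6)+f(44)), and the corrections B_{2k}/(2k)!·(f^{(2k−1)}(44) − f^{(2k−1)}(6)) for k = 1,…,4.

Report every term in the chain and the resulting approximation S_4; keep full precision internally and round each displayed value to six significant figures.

The integral term ∫_6^44 x·e^(−x/46) dx = 508.791.
Boundary: ½(f(6) + f(44)) = ½(5.26628 + 16.9060) = 11.0861.
So far: 519.878.
Order-1 term: 1/12 · (0.0167055 − 0.763229) = -0.0622103.
Running total after k=1: 519.815.
Order-2 term: −1/720 · (0.000371058 − 0.00119029) = 1.13782e-06.
Running total after k=2: 519.815.
Order-3 term: 1/30240 · (3.46986e-07 − 9.54579e-07) = -2.00924e-11.
Running total after k=3: 519.815.
Order-4 term: −1/1209600 · (2.45091e-10 − 6.36407e-10) = 3.23509e-16.

S_4 ≈ 519.815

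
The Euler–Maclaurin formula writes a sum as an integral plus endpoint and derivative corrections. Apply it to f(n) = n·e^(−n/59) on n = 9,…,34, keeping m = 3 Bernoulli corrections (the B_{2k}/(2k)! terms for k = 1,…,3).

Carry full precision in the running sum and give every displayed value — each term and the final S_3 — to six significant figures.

∫_9^34 x·e^(−x/59) dx evaluates to 360.753.
Boundary: ½(f(9) + f(34)) = ½(7.72670 + 19.1077) = 13.4172.
Integral + boundary = 374.170.
Order-1 term: 1/12 · (0.238131 − 0.727561) = -0.0407858.
Partial sum through k=1: 374.129.
Order-2 term: −1/720 · (0.000391299 − 0.000702271) = 4.31906e-07.
Partial sum through k=2: 374.129.
Order-3 term: 1/30240 · (2.05168e-07 − 3.43445e-07) = -4.57267e-12.

S_3 ≈ 374.129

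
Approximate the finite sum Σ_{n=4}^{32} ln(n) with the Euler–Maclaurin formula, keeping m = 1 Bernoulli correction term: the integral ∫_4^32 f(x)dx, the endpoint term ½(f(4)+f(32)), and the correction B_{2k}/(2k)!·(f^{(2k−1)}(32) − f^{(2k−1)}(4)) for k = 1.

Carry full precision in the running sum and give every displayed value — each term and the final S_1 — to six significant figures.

S_1 ≈ 79.7662

Integral: ∫_4^32 ln(x) dx = 77.3584.
½[f(4) + f(32)] = ½[1.38629 + 3.46574] = 2.42602.
Integral + boundary = 79.7844.
Order-1 term: 1/12 · (0.0312500 − 0.250000) = -0.0182292.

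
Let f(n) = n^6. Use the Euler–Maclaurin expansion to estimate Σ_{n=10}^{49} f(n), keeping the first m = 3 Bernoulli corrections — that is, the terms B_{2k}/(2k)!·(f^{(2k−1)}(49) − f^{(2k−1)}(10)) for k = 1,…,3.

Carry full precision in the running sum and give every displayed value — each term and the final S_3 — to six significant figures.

S_3 ≈ 1.03950e+11

The integral term ∫_10^49 x^6 dx = 9.68876e+10.
Endpoint term: (f(10) + f(49))/2 = (1.00000e+06 + 1.38413e+10)/2 = 6.92114e+09.
Running total after boundary: 1.03809e+11.
Order-1 term: 1/12 · (1.69485e+09 − 600000) = 1.41188e+08.
Partial sum through k=1: 1.03950e+11.
Order-2 term: −1/720 · (1.41179e+07 − 120000) = -19441.5.
Partial sum through k=2: 1.03950e+11.
Order-3 term: 1/30240 · (35280.0 − 7200.00) = 0.928571.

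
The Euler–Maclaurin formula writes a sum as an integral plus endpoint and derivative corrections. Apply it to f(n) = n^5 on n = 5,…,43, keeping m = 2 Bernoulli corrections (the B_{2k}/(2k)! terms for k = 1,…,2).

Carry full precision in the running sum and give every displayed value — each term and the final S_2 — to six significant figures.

The integral term ∫_5^43 x^5 dx = 1.05356e+09.
Boundary: ½(f(5) + f(43)) = ½(3125.00 + 1.47008e+08) = 7.35058e+07.
Running total after boundary: 1.12706e+09.
Correction k=1: B_{2}/2! · (f^{(1)}(43) − f^{(1)}(5)) = 1/12 · (1.70940e+07 − 3125.00) = 1.42424e+06.
Running total after k=1: 1.12849e+09.
Correction k=2: B_{4}/4! · (f^{(3)}(43) − f^{(3)}(5)) = −1/720 · (110940 − 1500.00) = -152.000.

S_2 ≈ 1.12849e+09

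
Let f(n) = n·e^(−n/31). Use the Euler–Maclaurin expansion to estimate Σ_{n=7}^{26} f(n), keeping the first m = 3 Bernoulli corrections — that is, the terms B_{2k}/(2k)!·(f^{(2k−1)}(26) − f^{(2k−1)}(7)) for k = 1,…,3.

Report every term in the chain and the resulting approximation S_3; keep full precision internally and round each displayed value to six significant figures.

S_3 ≈ 184.443

Integral: ∫_7^26 x·e^(−x/31) dx = 176.076.
Boundary: ½(f(7) + f(26)) = ½(5.58511 + 11.2390) = 8.41204.
Running total after boundary: 184.488.
Order-1 term: 1/12 · (0.0697206 − 0.617708) = -0.0456656.
After k=1: 184.443.
Order-2 term: −1/720 · (0.000972171 − 0.00230328) = 1.84876e-06.
After k=2: 184.443.
Order-3 term: 1/30240 · (1.94775e-06 − 4.12465e-06) = -7.19872e-11.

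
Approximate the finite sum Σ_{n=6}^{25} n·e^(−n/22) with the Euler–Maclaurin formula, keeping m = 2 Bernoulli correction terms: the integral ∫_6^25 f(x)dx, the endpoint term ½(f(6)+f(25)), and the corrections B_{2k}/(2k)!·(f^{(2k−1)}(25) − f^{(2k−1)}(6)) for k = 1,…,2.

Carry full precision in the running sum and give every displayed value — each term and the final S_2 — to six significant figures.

The integral term ∫_6^25 x·e^(−x/22) dx = 137.063.
½[f(6) + f(25)] = ½[4.56780 + 8.02460] = 6.29620.
Running total after boundary: 143.360.
Correction k=1: B_{2}/2! · (f^{(1)}(25) − f^{(1)}(6)) = 1/12 · (-0.0437706 − 0.553673) = -0.0497870.
After k=1: 143.310.
Correction k=2: B_{4}/4! · (f^{(3)}(25) − f^{(3)}(6)) = −1/720 · (0.00123595 − 0.00428982) = 4.24149e-06.

S_2 ≈ 143.310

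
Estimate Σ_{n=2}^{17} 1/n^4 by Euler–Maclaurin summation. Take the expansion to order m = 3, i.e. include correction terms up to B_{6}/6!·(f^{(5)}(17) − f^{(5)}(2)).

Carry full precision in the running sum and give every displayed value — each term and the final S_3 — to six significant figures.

∫_2^17 1/x^4 dx evaluates to 0.0415988.
½[f(2) + f(17)] = ½[0.0625000 + 1.19730e-05] = 0.0312560.
Integral + boundary = 0.0728548.
Order-1 term: 1/12 · (-2.81719e-06 − (-0.125000)) = 0.0104164.
After k=1: 0.0832712.
Order-2 term: −1/720 · (-2.92441e-07 − (-0.937500)) = -0.00130208.
After k=2: 0.0819692.
Order-3 term: 1/30240 · (-5.66668e-08 − (-13.1250)) = 0.000434028.

S_3 ≈ 0.0824032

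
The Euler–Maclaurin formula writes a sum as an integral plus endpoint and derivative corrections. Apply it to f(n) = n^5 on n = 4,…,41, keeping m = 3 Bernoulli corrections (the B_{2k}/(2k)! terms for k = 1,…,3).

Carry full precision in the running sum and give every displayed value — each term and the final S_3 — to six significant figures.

The integral term ∫_4^41 x^5 dx = 7.91683e+08.
½[f(4) + f(41)] = ½[1024.00 + 1.15856e+08] = 5.79286e+07.
Integral + boundary = 8.49612e+08.
Correction k=1: B_{2}/2! · (f^{(1)}(41) − f^{(1)}(4)) = 1/12 · (1.41288e+07 − 1280.00) = 1.17729e+06.
Running total after k=1: 8.50789e+08.
Correction k=2: B_{4}/4! · (f^{(3)}(41) − f^{(3)}(4)) = −1/720 · (100860 − 960.000) = -138.750.
Running total after k=2: 8.50789e+08.
Correction k=3: B_{6}/6! · (f^{(5)}(41) − f^{(5)}(4)) = 1/30240 · (120.000 − 120.000) = 0.00000.

S_3 ≈ 8.50789e+08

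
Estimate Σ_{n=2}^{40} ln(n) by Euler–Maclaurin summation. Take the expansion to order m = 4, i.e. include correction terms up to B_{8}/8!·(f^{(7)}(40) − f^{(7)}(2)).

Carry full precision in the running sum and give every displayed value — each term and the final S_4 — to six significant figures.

S_4 ≈ 110.321

Integral: ∫_2^40 ln(x) dx = 108.169.
Endpoint term: (f(2) + f(40))/2 = (0.693147 + 3.68888)/2 = 2.19101.
Running total after boundary: 110.360.
Order-1 term: 1/12 · (0.0250000 − 0.500000) = -0.0395833.
Partial sum through k=1: 110.320.
Order-2 term: −1/720 · (3.12500e-05 − 0.250000) = 0.000347179.
Partial sum through k=2: 110.321.
Order-3 term: 1/30240 · (2.34375e-07 − 0.750000) = -2.48016e-05.
Partial sum through k=3: 110.321.
Order-4 term: −1/1209600 · (4.39453e-09 − 5.62500) = 4.65030e-06.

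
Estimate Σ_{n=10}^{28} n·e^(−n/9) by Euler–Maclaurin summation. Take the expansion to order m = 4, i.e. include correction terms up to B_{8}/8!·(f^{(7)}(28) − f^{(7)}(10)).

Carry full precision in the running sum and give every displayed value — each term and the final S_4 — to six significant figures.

S_4 ≈ 43.7213

Integral: ∫_10^28 x·e^(−x/9) dx = 41.4564.
½[f(10) + f(28)] = ½[3.29193 + 1.24744] = 2.26968.
Integral + boundary = 43.7261.
Order-1 term: 1/12 · (-0.0940530 − (-0.0365770)) = -0.00478967.
After k=1: 43.7213.
Order-2 term: −1/720 · (-6.11131e-05 − 0.00767665) = 1.07469e-05.
After k=2: 43.7213.
Order-3 term: 1/30240 · (1.28262e-05 − 0.000195122) = -6.02830e-09.
After k=3: 43.7213.
Order-4 term: −1/1209600 · (3.26011e-07 − 3.64778e-06) = 2.74617e-12.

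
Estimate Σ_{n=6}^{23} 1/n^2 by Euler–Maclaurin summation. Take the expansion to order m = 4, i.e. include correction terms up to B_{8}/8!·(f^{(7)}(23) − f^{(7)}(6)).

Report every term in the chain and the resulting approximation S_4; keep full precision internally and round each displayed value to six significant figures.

Integral: ∫_6^23 1/x^2 dx = 0.123188.
Boundary: ½(f(6) + f(23)) = ½(0.0277778 + 0.00189036) = 0.0148341.
Integral + boundary = 0.138022.
Order-1 term: 1/12 · (-0.000164379 − (-0.00925926)) = 0.000757907.
After k=1: 0.138780.
Order-2 term: −1/720 · (-3.72883e-06 − (-0.00308642)) = -4.28152e-06.
After k=2: 0.138776.
Order-3 term: 1/30240 · (-2.11465e-07 − (-0.00257202)) = 8.50465e-08.
After k=3: 0.138776.
Order-4 term: −1/1209600 · (-2.23857e-08 − (-0.00400091)) = -3.30762e-09.

S_4 ≈ 0.138776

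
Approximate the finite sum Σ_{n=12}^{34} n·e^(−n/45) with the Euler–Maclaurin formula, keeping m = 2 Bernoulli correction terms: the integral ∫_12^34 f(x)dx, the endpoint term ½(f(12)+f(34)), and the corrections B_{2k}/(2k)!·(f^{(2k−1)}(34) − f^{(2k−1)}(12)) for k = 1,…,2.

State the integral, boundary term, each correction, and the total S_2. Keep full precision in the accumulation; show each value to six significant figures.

Integral: ∫_12^34 x·e^(−x/45) dx = 294.646.
½[f(12) + f(34)] = ½[9.19114 + 15.9715] = 12.5813.
Integral + boundary = 307.228.
Order-1 term: 1/12 · (0.114828 − 0.561681) = -0.0372378.
After k=1: 307.191.
Order-2 term: −1/720 · (0.000520655 − 0.00103385) = 7.12765e-07.

S_2 ≈ 307.191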